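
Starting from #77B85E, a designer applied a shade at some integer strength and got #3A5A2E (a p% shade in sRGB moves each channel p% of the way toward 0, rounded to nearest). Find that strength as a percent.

#77B85E is rgb(119, 184, 94); #3A5A2E is rgb(58, 90, 46).
On the G channel (widest range): 90 ≈ 184 + (p/100)(0 − 184), so p ≈ 100×(90 − 184)/(0 − 184) = -9400/-184 = 51.09.
p = 51 reproduces all three channels after rounding.

51%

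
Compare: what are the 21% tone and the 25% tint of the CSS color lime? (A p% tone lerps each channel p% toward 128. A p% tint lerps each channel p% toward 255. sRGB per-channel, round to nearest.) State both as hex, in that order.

CSS lime is rgb(0, 255, 0).
21% tone:
  R: 0 + 26.88 = 26.88 → 27
  G: 255 + 0.21×(128−255) = 255 − 26.67 = 228.33 → 228
  B: 0 + 0.21×(128−0) = 0 + 26.88 = 26.88 → 27
  → #1BE41B
25% tint:
  R: 0 + 0.25×(255−0) = 0 + 63.75 = 63.75 → 64
  G: 255 + 0 = 255 → 255
  B: 0 + 63.75 = 63.75 → 64
  → #40FF40

#1BE41B, #40FF40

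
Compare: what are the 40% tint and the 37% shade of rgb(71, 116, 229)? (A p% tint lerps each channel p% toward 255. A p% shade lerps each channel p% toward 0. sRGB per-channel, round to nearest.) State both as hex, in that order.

40% tint:
  R: 71 + 0.4×(255−71) = 71 + 73.6 = 144.6 → 145
  G: 116 + 0.4×(255−116) = 116 + 55.6 = 171.6 → 172
  B: 229 + 0.4×(255−229) = 229 + 10.4 = 239.4 → 239
  → #91acef
37% shade:
  R: 71 + 0.37×(0−71) = 71 − 26.27 = 44.73 → 45
  G: 116 − 42.92 = 73.08 → 73
  B: 229 − 84.73 = 144.27 → 144
  → #2d4990

#91acef, #2d4990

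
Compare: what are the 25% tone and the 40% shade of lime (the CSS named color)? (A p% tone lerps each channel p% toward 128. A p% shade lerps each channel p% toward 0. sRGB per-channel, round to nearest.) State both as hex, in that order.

#20df20, #009900

CSS lime is rgb(0, 255, 0).
25% tone:
  R: 0 + 32 = 32 → 32
  G: 255 − 31.75 = 223.25 → 223
  B: 0 + 0.25×(128−0) = 0 + 32 = 32 → 32
  → #20df20
40% shade:
  R: 0 + 0 = 0 → 0
  G: 255 − 102 = 153 → 153
  B: 0 + 0.4×(0−0) = 0 + 0 = 0 → 0
  → #009900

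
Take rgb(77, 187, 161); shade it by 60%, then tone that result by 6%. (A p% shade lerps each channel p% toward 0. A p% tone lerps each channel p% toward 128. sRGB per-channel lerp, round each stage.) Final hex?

Lerp each channel 60% toward 0:
  R: 77 + 0.6×(0−77) = 77 − 46.2 = 30.8 → 31
  G: 187 − 112.2 = 74.8 → 75
  B: 161 + 0.6×(0−161) = 161 − 96.6 = 64.4 → 64
After the shade: rgb(31, 75, 64) = #1f4b40.
Per channel, c → c + 0.06(128 − c):
  R: 31 + 5.82 = 36.82 → 37
  G: 75 + 3.18 = 78.18 → 78
  B: 64 + 0.06×(128−64) = 64 + 3.84 = 67.84 → 68
rgb(37, 78, 68) = #254e44.

#254e44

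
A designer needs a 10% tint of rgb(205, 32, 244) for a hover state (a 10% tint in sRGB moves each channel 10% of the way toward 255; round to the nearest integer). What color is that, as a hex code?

Per channel, c → c + 0.1(255 − c):
  R: 205 + 5 = 210 → 210
  G: 32 + 0.1×(255−32) = 32 + 22.3 = 54.3 → 54
  B: 244 + 1.1 = 245.1 → 245
rgb(210, 54, 245) = #D236F5.

#D236F5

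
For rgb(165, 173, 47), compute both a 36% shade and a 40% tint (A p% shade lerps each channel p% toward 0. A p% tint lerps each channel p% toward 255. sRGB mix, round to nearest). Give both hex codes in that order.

#6a6f1e, #c9ce82

36% shade:
  R: 165 − 59.4 = 105.6 → 106
  G: 173 − 62.28 = 110.72 → 111
  B: 47 + 0.36×(0−47) = 47 − 16.92 = 30.08 → 30
  → #6a6f1e
40% tint:
  R: 165 + 36 = 201 → 201
  G: 173 + 32.8 = 205.8 → 206
  B: 47 + 83.2 = 130.2 → 130
  → #c9ce82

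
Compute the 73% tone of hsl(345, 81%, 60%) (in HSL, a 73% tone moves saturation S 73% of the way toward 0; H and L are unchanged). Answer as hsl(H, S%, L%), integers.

S moves 73% from 81 toward 0: 81 − 59.13 = 21.87 → 22.
H and L are unchanged.

hsl(345, 22%, 60%)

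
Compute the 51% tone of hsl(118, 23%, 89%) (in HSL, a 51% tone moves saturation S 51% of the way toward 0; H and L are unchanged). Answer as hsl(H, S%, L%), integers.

hsl(118, 11%, 89%)

S moves 51% from 23 toward 0: 23 − 11.73 = 11.27 → 11.
H and L are unchanged.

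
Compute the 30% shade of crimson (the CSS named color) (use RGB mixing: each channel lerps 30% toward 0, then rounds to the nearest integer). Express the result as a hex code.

CSS crimson is rgb(220, 20, 60).
Lerp each channel 30% toward 0:
  R: 220 − 66 = 154 → 154
  G: 20 + 0.3×(0−20) = 20 − 6 = 14 → 14
  B: 60 − 18 = 42 → 42
rgb(154, 14, 42) = #9A0E2A.

#9A0E2A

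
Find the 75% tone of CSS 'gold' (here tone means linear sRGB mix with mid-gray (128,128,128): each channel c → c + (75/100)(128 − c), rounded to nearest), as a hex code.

#a09660

CSS gold is rgb(255, 215, 0).
A 75% tone moves each channel 75% toward 128:
  R: 255 − 95.25 = 159.75 → 160
  G: 215 + 0.75×(128−215) = 215 − 65.25 = 149.75 → 150
  B: 0 + 96 = 96 → 96
rgb(160, 150, 96) = #a09660.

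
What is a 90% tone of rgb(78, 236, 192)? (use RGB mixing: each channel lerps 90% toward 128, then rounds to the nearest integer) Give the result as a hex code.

#7b8b86

A 90% tone moves each channel 90% toward 128:
  R: 78 + 45 = 123 → 123
  G: 236 − 97.2 = 138.8 → 139
  B: 192 + 0.9×(128−192) = 192 − 57.6 = 134.4 → 134
rgb(123, 139, 134) = #7b8b86.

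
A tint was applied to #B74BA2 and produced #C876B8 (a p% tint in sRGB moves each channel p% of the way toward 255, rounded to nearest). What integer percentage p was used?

24%

#B74BA2 is rgb(183, 75, 162); #C876B8 is rgb(200, 118, 184).
On the G channel (widest range): 118 ≈ 75 + (p/100)(255 − 75), so p ≈ 100×(118 − 75)/(255 − 75) = 4300/180 = 23.89.
p = 24 reproduces all three channels after rounding.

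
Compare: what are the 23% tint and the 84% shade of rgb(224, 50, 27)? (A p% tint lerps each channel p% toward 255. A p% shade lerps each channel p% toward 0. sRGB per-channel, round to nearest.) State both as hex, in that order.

#E7614F, #240804

23% tint:
  R: 224 + 0.23×(255−224) = 224 + 7.13 = 231.13 → 231
  G: 50 + 0.23×(255−50) = 50 + 47.15 = 97.15 → 97
  B: 27 + 0.23×(255−27) = 27 + 52.44 = 79.44 → 79
  → #E7614F
84% shade:
  R: 224 + 0.84×(0−224) = 224 − 188.16 = 35.84 → 36
  G: 50 + 0.84×(0−50) = 50 − 42 = 8 → 8
  B: 27 + 0.84×(0−27) = 27 − 22.68 = 4.32 → 4
  → #240804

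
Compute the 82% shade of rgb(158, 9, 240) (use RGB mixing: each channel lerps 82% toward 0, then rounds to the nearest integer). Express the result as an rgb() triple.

Lerp each channel 82% toward 0:
  R: 158 − 129.56 = 28.44 → 28
  G: 9 + 0.82×(0−9) = 9 − 7.38 = 1.62 → 2
  B: 240 − 196.8 = 43.2 → 43

rgb(28, 2, 43)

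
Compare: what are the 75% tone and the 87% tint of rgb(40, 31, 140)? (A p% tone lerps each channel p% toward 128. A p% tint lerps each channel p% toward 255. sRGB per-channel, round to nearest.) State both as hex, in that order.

75% tone:
  R: 40 + 0.75×(128−40) = 40 + 66 = 106 → 106
  G: 31 + 72.75 = 103.75 → 104
  B: 140 + 0.75×(128−140) = 140 − 9 = 131 → 131
  → #6A6883
87% tint:
  R: 40 + 0.87×(255−40) = 40 + 187.05 = 227.05 → 227
  G: 31 + 0.87×(255−31) = 31 + 194.88 = 225.88 → 226
  B: 140 + 100.05 = 240.05 → 240
  → #E3E2F0

#6A6883, #E3E2F0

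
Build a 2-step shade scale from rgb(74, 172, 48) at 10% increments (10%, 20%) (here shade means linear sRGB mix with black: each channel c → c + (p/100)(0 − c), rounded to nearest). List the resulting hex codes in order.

#439B2B, #3B8A26

10%: (74 − 7.4 = 66.6→67, 172 − 17.2 = 154.8→155, 48 − 4.8 = 43.2→43) → #439B2B
20%: (74 − 14.8 = 59.2→59, 172 − 34.4 = 137.6→138, 48 − 9.6 = 38.4→38) → #3B8A26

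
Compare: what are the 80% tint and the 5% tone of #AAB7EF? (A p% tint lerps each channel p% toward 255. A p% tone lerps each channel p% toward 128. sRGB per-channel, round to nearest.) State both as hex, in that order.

#AAB7EF is rgb(170, 183, 239).
80% tint:
  R: 170 + 0.8×(255−170) = 170 + 68 = 238 → 238
  G: 183 + 0.8×(255−183) = 183 + 57.6 = 240.6 → 241
  B: 239 + 0.8×(255−239) = 239 + 12.8 = 251.8 → 252
  → #EEF1FC
5% tone:
  R: 170 + 0.05×(128−170) = 170 − 2.1 = 167.9 → 168
  G: 183 + 0.05×(128−183) = 183 − 2.75 = 180.25 → 180
  B: 239 − 5.55 = 233.45 → 233
  → #A8B4E9

#EEF1FC, #A8B4E9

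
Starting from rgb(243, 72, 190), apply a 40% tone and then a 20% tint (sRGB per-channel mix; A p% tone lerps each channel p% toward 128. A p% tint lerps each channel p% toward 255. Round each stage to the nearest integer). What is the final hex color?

#d17eb7

Lerp each channel 40% toward 128:
  R: 243 + 0.4×(128−243) = 243 − 46 = 197 → 197
  G: 72 + 22.4 = 94.4 → 94
  B: 190 − 24.8 = 165.2 → 165
After the tone: rgb(197, 94, 165) = #c55ea5.
A 20% tint moves each channel 20% toward 255:
  R: 197 + 0.2×(255−197) = 197 + 11.6 = 208.6 → 209
  G: 94 + 32.2 = 126.2 → 126
  B: 165 + 0.2×(255−165) = 165 + 18 = 183 → 183
rgb(209, 126, 183) = #d17eb7.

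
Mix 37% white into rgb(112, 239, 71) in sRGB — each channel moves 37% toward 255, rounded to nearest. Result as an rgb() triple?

rgb(165, 245, 139)

Per channel, c → c + 0.37(255 − c):
  R: 112 + 0.37×(255−112) = 112 + 52.91 = 164.91 → 165
  G: 239 + 0.37×(255−239) = 239 + 5.92 = 244.92 → 245
  B: 71 + 0.37×(255−71) = 71 + 68.08 = 139.08 → 139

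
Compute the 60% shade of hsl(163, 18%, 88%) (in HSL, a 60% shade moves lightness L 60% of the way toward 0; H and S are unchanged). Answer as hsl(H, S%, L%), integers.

hsl(163, 18%, 35%)

L moves 60% from 88 toward 0: 88 − 52.8 = 35.2 → 35.
H and S are unchanged.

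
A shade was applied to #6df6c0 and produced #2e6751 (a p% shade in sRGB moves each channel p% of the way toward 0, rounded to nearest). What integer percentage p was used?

#6df6c0 is rgb(109, 246, 192); #2e6751 is rgb(46, 103, 81).
On the G channel (widest range): 103 ≈ 246 + (p/100)(0 − 246), so p ≈ 100×(103 − 246)/(0 − 246) = -14300/-246 = 58.13.
p = 58 reproduces all three channels after rounding.

58%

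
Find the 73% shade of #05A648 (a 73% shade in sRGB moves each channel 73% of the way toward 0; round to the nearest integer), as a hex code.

#012D13

#05A648 is rgb(5, 166, 72).
Lerp each channel 73% toward 0:
  R: 5 + 0.73×(0−5) = 5 − 3.65 = 1.35 → 1
  G: 166 − 121.18 = 44.82 → 45
  B: 72 + 0.73×(0−72) = 72 − 52.56 = 19.44 → 19
rgb(1, 45, 19) = #012D13.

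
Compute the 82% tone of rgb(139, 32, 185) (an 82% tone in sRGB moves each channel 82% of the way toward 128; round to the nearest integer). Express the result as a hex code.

Per channel, c → c + 0.82(128 − c):
  R: 139 + 0.82×(128−139) = 139 − 9.02 = 129.98 → 130
  G: 32 + 78.72 = 110.72 → 111
  B: 185 + 0.82×(128−185) = 185 − 46.74 = 138.26 → 138
rgb(130, 111, 138) = #826F8A.

#826F8A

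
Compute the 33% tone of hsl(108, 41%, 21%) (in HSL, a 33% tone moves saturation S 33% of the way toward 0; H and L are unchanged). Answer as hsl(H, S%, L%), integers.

S moves 33% from 41 toward 0: 41 − 13.53 = 27.47 → 27.
H and L are unchanged.

hsl(108, 27%, 21%)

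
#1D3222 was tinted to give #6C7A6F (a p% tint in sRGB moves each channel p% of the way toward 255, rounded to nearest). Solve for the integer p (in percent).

#1D3222 is rgb(29, 50, 34); #6C7A6F is rgb(108, 122, 111).
On the R channel (widest range): 108 ≈ 29 + (p/100)(255 − 29), so p ≈ 100×(108 − 29)/(255 − 29) = 7900/226 = 34.96.
p = 35 reproduces all three channels after rounding.

35%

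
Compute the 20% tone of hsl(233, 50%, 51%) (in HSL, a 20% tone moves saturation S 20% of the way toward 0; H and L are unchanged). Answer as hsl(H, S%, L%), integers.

S moves 20% from 50 toward 0: 50 − 10 = 40 → 40.
H and L are unchanged.

hsl(233, 40%, 51%)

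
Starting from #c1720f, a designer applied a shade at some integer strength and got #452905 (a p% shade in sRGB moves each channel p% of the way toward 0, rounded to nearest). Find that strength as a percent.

#c1720f is rgb(193, 114, 15); #452905 is rgb(69, 41, 5).
On the R channel (widest range): 69 ≈ 193 + (p/100)(0 − 193), so p ≈ 100×(69 − 193)/(0 − 193) = -12400/-193 = 64.25.
p = 64 reproduces all three channels after rounding.

64%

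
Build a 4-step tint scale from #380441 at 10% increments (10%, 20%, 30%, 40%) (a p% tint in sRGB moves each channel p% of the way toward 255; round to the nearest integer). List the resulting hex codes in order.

#380441 is rgb(56, 4, 65).
10%: (56 + 19.9 = 75.9→76, 4 + 25.1 = 29.1→29, 65 + 19 = 84→84) → #4C1D54
20%: (56 + 39.8 = 95.8→96, 4 + 50.2 = 54.2→54, 65 + 38 = 103→103) → #603667
30%: (56 + 59.7 = 115.7→116, 4 + 75.3 = 79.3→79, 65 + 57 = 122→122) → #744F7A
40%: (56 + 79.6 = 135.6→136, 4 + 100.4 = 104.4→104, 65 + 76 = 141→141) → #88688D

#4C1D54, #603667, #744F7A, #88688D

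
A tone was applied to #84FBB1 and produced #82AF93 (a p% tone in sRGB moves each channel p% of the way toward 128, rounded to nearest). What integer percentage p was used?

62%

#84FBB1 is rgb(132, 251, 177); #82AF93 is rgb(130, 175, 147).
On the G channel (widest range): 175 ≈ 251 + (p/100)(128 − 251), so p ≈ 100×(175 − 251)/(128 − 251) = -7600/-123 = 61.79.
p = 62 reproduces all three channels after rounding.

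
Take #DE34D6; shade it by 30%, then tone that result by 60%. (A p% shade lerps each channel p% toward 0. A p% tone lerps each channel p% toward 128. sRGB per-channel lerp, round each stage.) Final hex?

#8B5B89

#DE34D6 is rgb(222, 52, 214).
A 30% shade moves each channel 30% toward 0:
  R: 222 + 0.3×(0−222) = 222 − 66.6 = 155.4 → 155
  G: 52 + 0.3×(0−52) = 52 − 15.6 = 36.4 → 36
  B: 214 − 64.2 = 149.8 → 150
After the shade: rgb(155, 36, 150) = #9B2496.
A 60% tone moves each channel 60% toward 128:
  R: 155 − 16.2 = 138.8 → 139
  G: 36 + 55.2 = 91.2 → 91
  B: 150 − 13.2 = 136.8 → 137
rgb(139, 91, 137) = #8B5B89.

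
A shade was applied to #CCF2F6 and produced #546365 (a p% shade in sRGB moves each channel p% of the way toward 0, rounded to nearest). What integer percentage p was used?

59%

#CCF2F6 is rgb(204, 242, 246); #546365 is rgb(84, 99, 101).
On the B channel (widest range): 101 ≈ 246 + (p/100)(0 − 246), so p ≈ 100×(101 − 246)/(0 − 246) = -14500/-246 = 58.94.
p = 59 reproduces all three channels after rounding.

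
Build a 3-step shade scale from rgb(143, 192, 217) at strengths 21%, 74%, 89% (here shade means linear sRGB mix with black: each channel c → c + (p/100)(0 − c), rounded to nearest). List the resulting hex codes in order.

#7198AB, #253238, #101518

21%: (143 − 30.03 = 112.97→113, 192 − 40.32 = 151.68→152, 217 − 45.57 = 171.43→171) → #7198AB
74%: (143 − 105.82 = 37.18→37, 192 − 142.08 = 49.92→50, 217 − 160.58 = 56.42→56) → #253238
89%: (143 − 127.27 = 15.73→16, 192 − 170.88 = 21.12→21, 217 − 193.13 = 23.87→24) → #101518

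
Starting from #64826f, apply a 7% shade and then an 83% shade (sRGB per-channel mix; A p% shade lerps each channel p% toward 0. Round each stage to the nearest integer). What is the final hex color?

#64826f is rgb(100, 130, 111).
A 7% shade moves each channel 7% toward 0:
  R: 100 + 0.07×(0−100) = 100 − 7 = 93 → 93
  G: 130 − 9.1 = 120.9 → 121
  B: 111 + 0.07×(0−111) = 111 − 7.77 = 103.23 → 103
After the shade: rgb(93, 121, 103) = #5d7967.
An 83% shade moves each channel 83% toward 0:
  R: 93 + 0.83×(0−93) = 93 − 77.19 = 15.81 → 16
  G: 121 + 0.83×(0−121) = 121 − 100.43 = 20.57 → 21
  B: 103 + 0.83×(0−103) = 103 − 85.49 = 17.51 → 18
rgb(16, 21, 18) = #101512.

#101512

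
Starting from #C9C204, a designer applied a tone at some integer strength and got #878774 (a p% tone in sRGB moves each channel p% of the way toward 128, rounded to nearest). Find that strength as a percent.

#C9C204 is rgb(201, 194, 4); #878774 is rgb(135, 135, 116).
On the B channel (widest range): 116 ≈ 4 + (p/100)(128 − 4), so p ≈ 100×(116 − 4)/(128 − 4) = 11200/124 = 90.32.
p = 90 reproduces all three channels after rounding.

90%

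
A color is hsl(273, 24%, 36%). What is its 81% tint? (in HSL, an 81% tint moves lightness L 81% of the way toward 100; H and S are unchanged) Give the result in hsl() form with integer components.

L moves 81% from 36 toward 100: 36 + 51.84 = 87.84 → 88.
H and S are unchanged.

hsl(273, 24%, 88%)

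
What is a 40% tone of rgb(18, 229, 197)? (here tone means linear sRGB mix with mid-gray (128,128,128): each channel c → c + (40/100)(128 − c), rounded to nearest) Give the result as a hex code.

A 40% tone moves each channel 40% toward 128:
  R: 18 + 44 = 62 → 62
  G: 229 − 40.4 = 188.6 → 189
  B: 197 − 27.6 = 169.4 → 169
rgb(62, 189, 169) = #3ebda9.

#3ebda9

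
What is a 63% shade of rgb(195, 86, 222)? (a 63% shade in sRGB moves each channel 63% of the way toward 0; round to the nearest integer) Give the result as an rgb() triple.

rgb(72, 32, 82)

Per channel, c → c + 0.63(0 − c):
  R: 195 + 0.63×(0−195) = 195 − 122.85 = 72.15 → 72
  G: 86 − 54.18 = 31.82 → 32
  B: 222 + 0.63×(0−222) = 222 − 139.86 = 82.14 → 82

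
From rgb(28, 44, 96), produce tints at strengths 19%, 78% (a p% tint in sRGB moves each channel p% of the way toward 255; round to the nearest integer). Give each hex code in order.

19%: (28 + 43.13 = 71.13→71, 44 + 40.09 = 84.09→84, 96 + 30.21 = 126.21→126) → #47547E
78%: (28 + 177.06 = 205.06→205, 44 + 164.58 = 208.58→209, 96 + 124.02 = 220.02→220) → #CDD1DC

#47547E, #CDD1DC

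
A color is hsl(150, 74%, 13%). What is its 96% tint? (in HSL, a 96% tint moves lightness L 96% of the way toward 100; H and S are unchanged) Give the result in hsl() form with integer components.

L moves 96% from 13 toward 100: 13 + 83.52 = 96.52 → 97.
H and S are unchanged.

hsl(150, 74%, 97%)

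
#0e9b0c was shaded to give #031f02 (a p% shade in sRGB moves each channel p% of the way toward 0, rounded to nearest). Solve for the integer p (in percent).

80%

#0e9b0c is rgb(14, 155, 12); #031f02 is rgb(3, 31, 2).
On the G channel (widest range): 31 ≈ 155 + (p/100)(0 − 155), so p ≈ 100×(31 − 155)/(0 − 155) = -12400/-155 = 80.00.
p = 80 reproduces all three channels after rounding.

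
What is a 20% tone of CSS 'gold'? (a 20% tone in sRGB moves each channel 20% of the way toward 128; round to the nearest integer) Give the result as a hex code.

#e6c61a

CSS gold is rgb(255, 215, 0).
Per channel, c → c + 0.2(128 − c):
  R: 255 + 0.2×(128−255) = 255 − 25.4 = 229.6 → 230
  G: 215 − 17.4 = 197.6 → 198
  B: 0 + 25.6 = 25.6 → 26
rgb(230, 198, 26) = #e6c61a.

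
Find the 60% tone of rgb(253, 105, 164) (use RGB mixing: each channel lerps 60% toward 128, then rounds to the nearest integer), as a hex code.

#b2778e

A 60% tone moves each channel 60% toward 128:
  R: 253 + 0.6×(128−253) = 253 − 75 = 178 → 178
  G: 105 + 0.6×(128−105) = 105 + 13.8 = 118.8 → 119
  B: 164 − 21.6 = 142.4 → 142
rgb(178, 119, 142) = #b2778e.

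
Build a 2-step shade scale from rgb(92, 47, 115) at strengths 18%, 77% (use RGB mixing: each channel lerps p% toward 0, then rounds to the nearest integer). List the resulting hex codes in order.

18%: (92 − 16.56 = 75.44→75, 47 − 8.46 = 38.54→39, 115 − 20.7 = 94.3→94) → #4B275E
77%: (92 − 70.84 = 21.16→21, 47 − 36.19 = 10.81→11, 115 − 88.55 = 26.45→26) → #150B1A

#4B275E, #150B1A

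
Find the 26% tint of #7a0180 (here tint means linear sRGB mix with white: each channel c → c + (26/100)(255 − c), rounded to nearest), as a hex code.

#9d43a1

#7a0180 is rgb(122, 1, 128).
Per channel, c → c + 0.26(255 − c):
  R: 122 + 0.26×(255−122) = 122 + 34.58 = 156.58 → 157
  G: 1 + 66.04 = 67.04 → 67
  B: 128 + 33.02 = 161.02 → 161
rgb(157, 67, 161) = #9d43a1.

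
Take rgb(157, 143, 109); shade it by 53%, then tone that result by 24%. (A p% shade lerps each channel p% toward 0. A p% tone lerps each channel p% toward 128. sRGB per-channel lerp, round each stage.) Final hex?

A 53% shade moves each channel 53% toward 0:
  R: 157 + 0.53×(0−157) = 157 − 83.21 = 73.79 → 74
  G: 143 + 0.53×(0−143) = 143 − 75.79 = 67.21 → 67
  B: 109 − 57.77 = 51.23 → 51
After the shade: rgb(74, 67, 51) = #4A4333.
A 24% tone moves each channel 24% toward 128:
  R: 74 + 12.96 = 86.96 → 87
  G: 67 + 14.64 = 81.64 → 82
  B: 51 + 0.24×(128−51) = 51 + 18.48 = 69.48 → 69
rgb(87, 82, 69) = #575245.

#575245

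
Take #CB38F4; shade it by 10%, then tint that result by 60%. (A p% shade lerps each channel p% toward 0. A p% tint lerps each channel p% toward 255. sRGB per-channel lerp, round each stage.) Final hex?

#E2ADF1

#CB38F4 is rgb(203, 56, 244).
A 10% shade moves each channel 10% toward 0:
  R: 203 − 20.3 = 182.7 → 183
  G: 56 + 0.1×(0−56) = 56 − 5.6 = 50.4 → 50
  B: 244 − 24.4 = 219.6 → 220
After the shade: rgb(183, 50, 220) = #B732DC.
Per channel, c → c + 0.6(255 − c):
  R: 183 + 43.2 = 226.2 → 226
  G: 50 + 0.6×(255−50) = 50 + 123 = 173 → 173
  B: 220 + 0.6×(255−220) = 220 + 21 = 241 → 241
rgb(226, 173, 241) = #E2ADF1.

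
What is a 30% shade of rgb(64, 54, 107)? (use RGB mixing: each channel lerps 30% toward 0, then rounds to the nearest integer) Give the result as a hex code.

Lerp each channel 30% toward 0:
  R: 64 + 0.3×(0−64) = 64 − 19.2 = 44.8 → 45
  G: 54 + 0.3×(0−54) = 54 − 16.2 = 37.8 → 38
  B: 107 − 32.1 = 74.9 → 75
rgb(45, 38, 75) = #2d264b.

#2d264b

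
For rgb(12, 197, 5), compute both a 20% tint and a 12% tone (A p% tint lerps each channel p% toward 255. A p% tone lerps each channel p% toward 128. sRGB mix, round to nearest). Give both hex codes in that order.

#3dd137, #1abd14

20% tint:
  R: 12 + 48.6 = 60.6 → 61
  G: 197 + 0.2×(255−197) = 197 + 11.6 = 208.6 → 209
  B: 5 + 50 = 55 → 55
  → #3dd137
12% tone:
  R: 12 + 0.12×(128−12) = 12 + 13.92 = 25.92 → 26
  G: 197 − 8.28 = 188.72 → 189
  B: 5 + 0.12×(128−5) = 5 + 14.76 = 19.76 → 20
  → #1abd14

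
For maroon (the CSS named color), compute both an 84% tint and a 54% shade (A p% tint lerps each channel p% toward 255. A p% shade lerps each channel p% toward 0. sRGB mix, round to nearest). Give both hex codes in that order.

CSS maroon is rgb(128, 0, 0).
84% tint:
  R: 128 + 0.84×(255−128) = 128 + 106.68 = 234.68 → 235
  G: 0 + 214.2 = 214.2 → 214
  B: 0 + 0.84×(255−0) = 0 + 214.2 = 214.2 → 214
  → #ebd6d6
54% shade:
  R: 128 + 0.54×(0−128) = 128 − 69.12 = 58.88 → 59
  G: 0 + 0.54×(0−0) = 0 + 0 = 0 → 0
  B: 0 + 0 = 0 → 0
  → #3b0000

#ebd6d6, #3b0000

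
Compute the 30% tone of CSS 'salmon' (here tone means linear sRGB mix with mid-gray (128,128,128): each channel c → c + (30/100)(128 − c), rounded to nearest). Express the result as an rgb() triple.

rgb(213, 128, 118)

CSS salmon is rgb(250, 128, 114).
A 30% tone moves each channel 30% toward 128:
  R: 250 + 0.3×(128−250) = 250 − 36.6 = 213.4 → 213
  G: 128 + 0 = 128 → 128
  B: 114 + 0.3×(128−114) = 114 + 4.2 = 118.2 → 118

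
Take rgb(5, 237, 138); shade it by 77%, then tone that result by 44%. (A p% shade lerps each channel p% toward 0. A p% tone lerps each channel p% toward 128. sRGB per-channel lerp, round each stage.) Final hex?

Lerp each channel 77% toward 0:
  R: 5 − 3.85 = 1.15 → 1
  G: 237 + 0.77×(0−237) = 237 − 182.49 = 54.51 → 55
  B: 138 + 0.77×(0−138) = 138 − 106.26 = 31.74 → 32
After the shade: rgb(1, 55, 32) = #013720.
Per channel, c → c + 0.44(128 − c):
  R: 1 + 0.44×(128−1) = 1 + 55.88 = 56.88 → 57
  G: 55 + 0.44×(128−55) = 55 + 32.12 = 87.12 → 87
  B: 32 + 0.44×(128−32) = 32 + 42.24 = 74.24 → 74
rgb(57, 87, 74) = #39574A.

#39574A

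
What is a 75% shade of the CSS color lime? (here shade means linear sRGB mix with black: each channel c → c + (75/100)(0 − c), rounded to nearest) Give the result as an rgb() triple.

rgb(0, 64, 0)

CSS lime is rgb(0, 255, 0).
Lerp each channel 75% toward 0:
  R: 0 + 0.75×(0−0) = 0 + 0 = 0 → 0
  G: 255 + 0.75×(0−255) = 255 − 191.25 = 63.75 → 64
  B: 0 + 0 = 0 → 0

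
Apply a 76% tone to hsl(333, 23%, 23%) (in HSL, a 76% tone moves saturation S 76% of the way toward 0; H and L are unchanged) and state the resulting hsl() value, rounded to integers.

hsl(333, 6%, 23%)

S moves 76% from 23 toward 0: 23 − 17.48 = 5.52 → 6.
H and L are unchanged.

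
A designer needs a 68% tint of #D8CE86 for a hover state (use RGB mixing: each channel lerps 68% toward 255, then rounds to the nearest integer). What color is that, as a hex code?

#D8CE86 is rgb(216, 206, 134).
Lerp each channel 68% toward 255:
  R: 216 + 26.52 = 242.52 → 243
  G: 206 + 33.32 = 239.32 → 239
  B: 134 + 0.68×(255−134) = 134 + 82.28 = 216.28 → 216
rgb(243, 239, 216) = #F3EFD8.

#F3EFD8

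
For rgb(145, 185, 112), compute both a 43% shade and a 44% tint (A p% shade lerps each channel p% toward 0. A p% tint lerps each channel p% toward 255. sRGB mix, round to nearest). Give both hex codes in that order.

43% shade:
  R: 145 + 0.43×(0−145) = 145 − 62.35 = 82.65 → 83
  G: 185 + 0.43×(0−185) = 185 − 79.55 = 105.45 → 105
  B: 112 + 0.43×(0−112) = 112 − 48.16 = 63.84 → 64
  → #536940
44% tint:
  R: 145 + 48.4 = 193.4 → 193
  G: 185 + 0.44×(255−185) = 185 + 30.8 = 215.8 → 216
  B: 112 + 0.44×(255−112) = 112 + 62.92 = 174.92 → 175
  → #c1d8af

#536940, #c1d8af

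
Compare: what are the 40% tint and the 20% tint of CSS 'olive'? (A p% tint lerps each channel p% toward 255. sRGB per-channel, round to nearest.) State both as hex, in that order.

CSS olive is rgb(128, 128, 0).
40% tint:
  R: 128 + 0.4×(255−128) = 128 + 50.8 = 178.8 → 179
  G: 128 + 50.8 = 178.8 → 179
  B: 0 + 102 = 102 → 102
  → #B3B366
20% tint:
  R: 128 + 0.2×(255−128) = 128 + 25.4 = 153.4 → 153
  G: 128 + 0.2×(255−128) = 128 + 25.4 = 153.4 → 153
  B: 0 + 51 = 51 → 51
  → #999933

#B3B366, #999933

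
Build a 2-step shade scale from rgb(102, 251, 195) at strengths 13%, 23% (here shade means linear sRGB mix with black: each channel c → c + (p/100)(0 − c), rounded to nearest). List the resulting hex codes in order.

13%: (102 − 13.26 = 88.74→89, 251 − 32.63 = 218.37→218, 195 − 25.35 = 169.65→170) → #59DAAA
23%: (102 − 23.46 = 78.54→79, 251 − 57.73 = 193.27→193, 195 − 44.85 = 150.15→150) → #4FC196

#59DAAA, #4FC196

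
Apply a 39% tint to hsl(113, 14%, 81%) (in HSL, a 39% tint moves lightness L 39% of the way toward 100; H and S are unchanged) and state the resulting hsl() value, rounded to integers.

L moves 39% from 81 toward 100: 81 + 7.41 = 88.41 → 88.
H and S are unchanged.

hsl(113, 14%, 88%)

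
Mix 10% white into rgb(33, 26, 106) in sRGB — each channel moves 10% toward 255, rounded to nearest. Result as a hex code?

Per channel, c → c + 0.1(255 − c):
  R: 33 + 0.1×(255−33) = 33 + 22.2 = 55.2 → 55
  G: 26 + 0.1×(255−26) = 26 + 22.9 = 48.9 → 49
  B: 106 + 14.9 = 120.9 → 121
rgb(55, 49, 121) = #373179.

#373179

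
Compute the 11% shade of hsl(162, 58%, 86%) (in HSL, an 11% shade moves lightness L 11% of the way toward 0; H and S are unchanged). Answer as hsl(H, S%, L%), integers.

L moves 11% from 86 toward 0: 86 − 9.46 = 76.54 → 77.
H and S are unchanged.

hsl(162, 58%, 77%)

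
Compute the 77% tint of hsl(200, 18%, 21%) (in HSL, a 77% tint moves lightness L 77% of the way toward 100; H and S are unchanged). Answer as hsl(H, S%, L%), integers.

hsl(200, 18%, 82%)

L moves 77% from 21 toward 100: 21 + 60.83 = 81.83 → 82.
H and S are unchanged.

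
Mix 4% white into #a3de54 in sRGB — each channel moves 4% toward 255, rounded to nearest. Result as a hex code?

#a3de54 is rgb(163, 222, 84).
Lerp each channel 4% toward 255:
  R: 163 + 3.68 = 166.68 → 167
  G: 222 + 1.32 = 223.32 → 223
  B: 84 + 0.04×(255−84) = 84 + 6.84 = 90.84 → 91
rgb(167, 223, 91) = #a7df5b.

#a7df5b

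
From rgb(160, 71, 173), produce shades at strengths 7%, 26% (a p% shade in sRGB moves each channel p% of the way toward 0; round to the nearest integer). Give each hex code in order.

#9542A1, #763580

7%: (160 − 11.2 = 148.8→149, 71 − 4.97 = 66.03→66, 173 − 12.11 = 160.89→161) → #9542A1
26%: (160 − 41.6 = 118.4→118, 71 − 18.46 = 52.54→53, 173 − 44.98 = 128.02→128) → #763580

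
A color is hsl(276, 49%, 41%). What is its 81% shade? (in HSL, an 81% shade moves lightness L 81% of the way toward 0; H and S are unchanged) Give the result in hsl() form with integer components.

L moves 81% from 41 toward 0: 41 − 33.21 = 7.79 → 8.
H and S are unchanged.

hsl(276, 49%, 8%)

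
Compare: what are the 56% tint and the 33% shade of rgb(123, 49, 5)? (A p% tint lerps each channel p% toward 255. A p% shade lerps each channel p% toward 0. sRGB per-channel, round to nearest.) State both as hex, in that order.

#C5A491, #522103

56% tint:
  R: 123 + 73.92 = 196.92 → 197
  G: 49 + 0.56×(255−49) = 49 + 115.36 = 164.36 → 164
  B: 5 + 140 = 145 → 145
  → #C5A491
33% shade:
  R: 123 + 0.33×(0−123) = 123 − 40.59 = 82.41 → 82
  G: 49 + 0.33×(0−49) = 49 − 16.17 = 32.83 → 33
  B: 5 + 0.33×(0−5) = 5 − 1.65 = 3.35 → 3
  → #522103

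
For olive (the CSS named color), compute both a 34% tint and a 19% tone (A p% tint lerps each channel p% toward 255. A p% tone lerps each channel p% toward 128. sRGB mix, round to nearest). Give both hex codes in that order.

#ABAB57, #808018

CSS olive is rgb(128, 128, 0).
34% tint:
  R: 128 + 0.34×(255−128) = 128 + 43.18 = 171.18 → 171
  G: 128 + 43.18 = 171.18 → 171
  B: 0 + 0.34×(255−0) = 0 + 86.7 = 86.7 → 87
  → #ABAB57
19% tone:
  R: 128 + 0 = 128 → 128
  G: 128 + 0.19×(128−128) = 128 + 0 = 128 → 128
  B: 0 + 0.19×(128−0) = 0 + 24.32 = 24.32 → 24
  → #808018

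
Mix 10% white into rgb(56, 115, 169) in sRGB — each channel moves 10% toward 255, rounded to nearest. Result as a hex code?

Per channel, c → c + 0.1(255 − c):
  R: 56 + 0.1×(255−56) = 56 + 19.9 = 75.9 → 76
  G: 115 + 0.1×(255−115) = 115 + 14 = 129 → 129
  B: 169 + 8.6 = 177.6 → 178
rgb(76, 129, 178) = #4C81B2.

#4C81B2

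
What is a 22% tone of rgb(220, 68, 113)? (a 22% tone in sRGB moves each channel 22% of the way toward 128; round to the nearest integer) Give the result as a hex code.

Per channel, c → c + 0.22(128 − c):
  R: 220 + 0.22×(128−220) = 220 − 20.24 = 199.76 → 200
  G: 68 + 0.22×(128−68) = 68 + 13.2 = 81.2 → 81
  B: 113 + 0.22×(128−113) = 113 + 3.3 = 116.3 → 116
rgb(200, 81, 116) = #C85174.

#C85174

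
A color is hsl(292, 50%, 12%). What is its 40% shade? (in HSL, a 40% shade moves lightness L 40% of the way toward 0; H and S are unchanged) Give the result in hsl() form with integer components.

L moves 40% from 12 toward 0: 12 − 4.8 = 7.2 → 7.
H and S are unchanged.

hsl(292, 50%, 7%)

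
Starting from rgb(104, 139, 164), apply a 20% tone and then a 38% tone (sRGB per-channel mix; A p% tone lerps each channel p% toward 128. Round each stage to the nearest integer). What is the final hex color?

#748692

Per channel, c → c + 0.2(128 − c):
  R: 104 + 4.8 = 108.8 → 109
  G: 139 + 0.2×(128−139) = 139 − 2.2 = 136.8 → 137
  B: 164 + 0.2×(128−164) = 164 − 7.2 = 156.8 → 157
After the tone: rgb(109, 137, 157) = #6D899D.
Lerp each channel 38% toward 128:
  R: 109 + 0.38×(128−109) = 109 + 7.22 = 116.22 → 116
  G: 137 + 0.38×(128−137) = 137 − 3.42 = 133.58 → 134
  B: 157 + 0.38×(128−157) = 157 − 11.02 = 145.98 → 146
rgb(116, 134, 146) = #748692.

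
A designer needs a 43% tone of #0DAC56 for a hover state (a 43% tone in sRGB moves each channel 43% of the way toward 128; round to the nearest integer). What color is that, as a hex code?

#3E9968

#0DAC56 is rgb(13, 172, 86).
Per channel, c → c + 0.43(128 − c):
  R: 13 + 0.43×(128−13) = 13 + 49.45 = 62.45 → 62
  G: 172 + 0.43×(128−172) = 172 − 18.92 = 153.08 → 153
  B: 86 + 0.43×(128−86) = 86 + 18.06 = 104.06 → 104
rgb(62, 153, 104) = #3E9968.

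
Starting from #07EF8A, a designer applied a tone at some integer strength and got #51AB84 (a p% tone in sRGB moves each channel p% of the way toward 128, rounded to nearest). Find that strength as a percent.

#07EF8A is rgb(7, 239, 138); #51AB84 is rgb(81, 171, 132).
On the R channel (widest range): 81 ≈ 7 + (p/100)(128 − 7), so p ≈ 100×(81 − 7)/(128 − 7) = 7400/121 = 61.16.
p = 61 reproduces all three channels after rounding.

61%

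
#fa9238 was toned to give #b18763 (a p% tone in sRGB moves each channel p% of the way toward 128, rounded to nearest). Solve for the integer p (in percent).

#fa9238 is rgb(250, 146, 56); #b18763 is rgb(177, 135, 99).
On the R channel (widest range): 177 ≈ 250 + (p/100)(128 − 250), so p ≈ 100×(177 − 250)/(128 − 250) = -7300/-122 = 59.84.
p = 60 reproduces all three channels after rounding.

60%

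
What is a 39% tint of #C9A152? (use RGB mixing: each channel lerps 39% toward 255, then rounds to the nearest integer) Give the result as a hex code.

#C9A152 is rgb(201, 161, 82).
Per channel, c → c + 0.39(255 − c):
  R: 201 + 21.06 = 222.06 → 222
  G: 161 + 0.39×(255−161) = 161 + 36.66 = 197.66 → 198
  B: 82 + 0.39×(255−82) = 82 + 67.47 = 149.47 → 149
rgb(222, 198, 149) = #DEC695.

#DEC695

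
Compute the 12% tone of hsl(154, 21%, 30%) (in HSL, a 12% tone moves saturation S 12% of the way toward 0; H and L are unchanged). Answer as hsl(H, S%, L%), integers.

S moves 12% from 21 toward 0: 21 − 2.52 = 18.48 → 18.
H and L are unchanged.

hsl(154, 18%, 30%)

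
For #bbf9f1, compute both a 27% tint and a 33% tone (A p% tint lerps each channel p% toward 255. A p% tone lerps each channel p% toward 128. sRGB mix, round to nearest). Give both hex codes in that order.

#bbf9f1 is rgb(187, 249, 241).
27% tint:
  R: 187 + 0.27×(255−187) = 187 + 18.36 = 205.36 → 205
  G: 249 + 1.62 = 250.62 → 251
  B: 241 + 0.27×(255−241) = 241 + 3.78 = 244.78 → 245
  → #cdfbf5
33% tone:
  R: 187 + 0.33×(128−187) = 187 − 19.47 = 167.53 → 168
  G: 249 − 39.93 = 209.07 → 209
  B: 241 − 37.29 = 203.71 → 204
  → #a8d1cc

#cdfbf5, #a8d1cc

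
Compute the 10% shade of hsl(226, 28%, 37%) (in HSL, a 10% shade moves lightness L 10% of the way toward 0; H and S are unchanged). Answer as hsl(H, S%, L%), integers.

L moves 10% from 37 toward 0: 37 − 3.7 = 33.3 → 33.
H and S are unchanged.

hsl(226, 28%, 33%)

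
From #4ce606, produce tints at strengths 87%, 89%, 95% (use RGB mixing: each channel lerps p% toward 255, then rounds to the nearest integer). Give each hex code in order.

#e8fcdf, #ebfce4, #f6fef3

#4ce606 is rgb(76, 230, 6).
87%: (76 + 155.73 = 231.73→232, 230 + 21.75 = 251.75→252, 6 + 216.63 = 222.63→223) → #e8fcdf
89%: (76 + 159.31 = 235.31→235, 230 + 22.25 = 252.25→252, 6 + 221.61 = 227.61→228) → #ebfce4
95%: (76 + 170.05 = 246.05→246, 230 + 23.75 = 253.75→254, 6 + 236.55 = 242.55→243) → #f6fef3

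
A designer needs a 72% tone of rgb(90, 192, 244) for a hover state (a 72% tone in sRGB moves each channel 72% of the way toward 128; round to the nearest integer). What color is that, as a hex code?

#7592a0

A 72% tone moves each channel 72% toward 128:
  R: 90 + 0.72×(128−90) = 90 + 27.36 = 117.36 → 117
  G: 192 + 0.72×(128−192) = 192 − 46.08 = 145.92 → 146
  B: 244 + 0.72×(128−244) = 244 − 83.52 = 160.48 → 160
rgb(117, 146, 160) = #7592a0.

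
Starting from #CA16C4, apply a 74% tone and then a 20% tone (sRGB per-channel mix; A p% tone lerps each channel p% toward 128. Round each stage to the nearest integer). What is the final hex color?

#8F6A8E

#CA16C4 is rgb(202, 22, 196).
Per channel, c → c + 0.74(128 − c):
  R: 202 − 54.76 = 147.24 → 147
  G: 22 + 0.74×(128−22) = 22 + 78.44 = 100.44 → 100
  B: 196 + 0.74×(128−196) = 196 − 50.32 = 145.68 → 146
After the tone: rgb(147, 100, 146) = #936492.
Per channel, c → c + 0.2(128 − c):
  R: 147 − 3.8 = 143.2 → 143
  G: 100 + 0.2×(128−100) = 100 + 5.6 = 105.6 → 106
  B: 146 + 0.2×(128−146) = 146 − 3.6 = 142.4 → 142
rgb(143, 106, 142) = #8F6A8E.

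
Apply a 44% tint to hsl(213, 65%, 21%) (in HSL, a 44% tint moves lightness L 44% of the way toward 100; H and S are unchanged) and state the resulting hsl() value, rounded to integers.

L moves 44% from 21 toward 100: 21 + 34.76 = 55.76 → 56.
H and S are unchanged.

hsl(213, 65%, 56%)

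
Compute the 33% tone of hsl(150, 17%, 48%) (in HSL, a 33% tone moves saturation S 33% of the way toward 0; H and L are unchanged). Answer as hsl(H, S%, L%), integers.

hsl(150, 11%, 48%)

S moves 33% from 17 toward 0: 17 − 5.61 = 11.39 → 11.
H and L are unchanged.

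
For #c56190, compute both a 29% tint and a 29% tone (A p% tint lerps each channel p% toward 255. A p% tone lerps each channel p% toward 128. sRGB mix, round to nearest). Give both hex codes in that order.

#c56190 is rgb(197, 97, 144).
29% tint:
  R: 197 + 0.29×(255−197) = 197 + 16.82 = 213.82 → 214
  G: 97 + 0.29×(255−97) = 97 + 45.82 = 142.82 → 143
  B: 144 + 0.29×(255−144) = 144 + 32.19 = 176.19 → 176
  → #d68fb0
29% tone:
  R: 197 + 0.29×(128−197) = 197 − 20.01 = 176.99 → 177
  G: 97 + 8.99 = 105.99 → 106
  B: 144 − 4.64 = 139.36 → 139
  → #b16a8b

#d68fb0, #b16a8b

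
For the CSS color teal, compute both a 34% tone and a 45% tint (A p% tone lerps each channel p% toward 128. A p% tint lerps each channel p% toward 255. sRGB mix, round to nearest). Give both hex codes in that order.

CSS teal is rgb(0, 128, 128).
34% tone:
  R: 0 + 43.52 = 43.52 → 44
  G: 128 + 0.34×(128−128) = 128 + 0 = 128 → 128
  B: 128 + 0.34×(128−128) = 128 + 0 = 128 → 128
  → #2c8080
45% tint:
  R: 0 + 114.75 = 114.75 → 115
  G: 128 + 57.15 = 185.15 → 185
  B: 128 + 0.45×(255−128) = 128 + 57.15 = 185.15 → 185
  → #73b9b9

#2c8080, #73b9b9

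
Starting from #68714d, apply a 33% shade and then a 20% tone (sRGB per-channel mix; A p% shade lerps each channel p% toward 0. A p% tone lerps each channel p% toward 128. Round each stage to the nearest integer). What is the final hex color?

#68714d is rgb(104, 113, 77).
Lerp each channel 33% toward 0:
  R: 104 + 0.33×(0−104) = 104 − 34.32 = 69.68 → 70
  G: 113 + 0.33×(0−113) = 113 − 37.29 = 75.71 → 76
  B: 77 − 25.41 = 51.59 → 52
After the shade: rgb(70, 76, 52) = #464c34.
A 20% tone moves each channel 20% toward 128:
  R: 70 + 11.6 = 81.6 → 82
  G: 76 + 10.4 = 86.4 → 86
  B: 52 + 15.2 = 67.2 → 67
rgb(82, 86, 67) = #525643.

#525643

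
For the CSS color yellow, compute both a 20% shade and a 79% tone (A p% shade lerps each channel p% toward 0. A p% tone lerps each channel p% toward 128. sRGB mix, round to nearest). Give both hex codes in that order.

#CCCC00, #9B9B65

CSS yellow is rgb(255, 255, 0).
20% shade:
  R: 255 − 51 = 204 → 204
  G: 255 − 51 = 204 → 204
  B: 0 + 0.2×(0−0) = 0 + 0 = 0 → 0
  → #CCCC00
79% tone:
  R: 255 + 0.79×(128−255) = 255 − 100.33 = 154.67 → 155
  G: 255 + 0.79×(128−255) = 255 − 100.33 = 154.67 → 155
  B: 0 + 0.79×(128−0) = 0 + 101.12 = 101.12 → 101
  → #9B9B65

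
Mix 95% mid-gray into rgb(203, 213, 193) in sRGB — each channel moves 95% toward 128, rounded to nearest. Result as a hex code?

Per channel, c → c + 0.95(128 − c):
  R: 203 + 0.95×(128−203) = 203 − 71.25 = 131.75 → 132
  G: 213 − 80.75 = 132.25 → 132
  B: 193 + 0.95×(128−193) = 193 − 61.75 = 131.25 → 131
rgb(132, 132, 131) = #848483.

#848483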